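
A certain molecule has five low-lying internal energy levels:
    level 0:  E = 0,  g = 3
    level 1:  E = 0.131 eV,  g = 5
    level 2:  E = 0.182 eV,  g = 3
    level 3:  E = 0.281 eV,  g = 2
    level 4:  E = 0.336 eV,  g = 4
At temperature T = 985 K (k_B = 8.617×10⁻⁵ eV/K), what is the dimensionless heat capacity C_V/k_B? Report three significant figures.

k_BT = 8.617×10⁻⁵ × 985 K = 0.084877 eV.
Eᵢ/kT = 0, 1.5434, 2.1443, 3.3107, 3.9587.
Z = Σ gᵢe^(−Eᵢ/kT) = 3·e^(−0) + 5·e^(−1.5434) + 3·e^(−2.1443) + 2·e^(−3.3107) + 4·e^(−3.9587) = 3.0000 + 1.0683 + 0.35145 + 0.072981 + 0.076352 = 4.5691.
⟨E⟩ = 0.054731 eV, ⟨E²⟩ = 0.0097080 eV².
C_V/k_B = (⟨E²⟩ − ⟨E⟩²)/(kT)² = (0.0097080 − 0.0029955)/0.0072041 = 0.932.

0.932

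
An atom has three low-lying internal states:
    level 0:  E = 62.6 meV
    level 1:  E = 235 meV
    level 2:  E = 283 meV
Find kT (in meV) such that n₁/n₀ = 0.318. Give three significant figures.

n₁/n₀ = exp[−(E₁−E₀)/kT] = 0.318.
⇒ (E₁−E₀)/kT = ln(1/0.318) = ln(3.1447) = 1.1457.
kT = 172.4 meV / 1.1457 = 150 meV.

150 meV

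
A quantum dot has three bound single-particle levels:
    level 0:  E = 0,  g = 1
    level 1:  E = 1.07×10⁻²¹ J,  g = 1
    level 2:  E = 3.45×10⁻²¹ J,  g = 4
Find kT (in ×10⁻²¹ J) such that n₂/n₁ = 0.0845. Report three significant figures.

n₂/n₁ = (g₂/g₁) exp[−(E₂−E₁)/kT] = 0.0845.
⇒ (E₂−E₁)/kT = ln((4/1)/0.0845) = ln(47.337) = 3.8573.
kT = 2.38 ×10⁻²¹ J / 3.8573 = 0.617 ×10⁻²¹ J.

0.617 ×10⁻²¹ J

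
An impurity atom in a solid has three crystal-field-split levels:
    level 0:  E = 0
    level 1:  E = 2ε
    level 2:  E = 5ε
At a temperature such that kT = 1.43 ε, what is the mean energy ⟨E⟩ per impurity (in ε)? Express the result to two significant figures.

0.51 ε

Eᵢ/kT = 0, 1.399, 3.497.
Z = Σ e^(−Eᵢ/kT) = e^(−0) + e^(−1.399) + e^(−3.497) = 1.000 + 0.2468 + 0.03029 = 1.277.
⟨E⟩ = Σ Eᵢ e^(−Eᵢ/kT) / Z = (0·1.000 + 2·0.2468 + 5·0.03029) / 1.277 = 0.51 ε.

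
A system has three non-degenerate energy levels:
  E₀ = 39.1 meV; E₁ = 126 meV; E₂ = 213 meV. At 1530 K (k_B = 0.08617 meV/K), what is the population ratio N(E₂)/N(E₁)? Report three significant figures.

0.517

k_BT = 0.08617 × 1530 K = 131.84 meV.
n₂/n₁ = exp[−(E₂−E₁)/kT] = exp(−(87 meV)/(131.84 meV)) = exp(-0.65989) = 0.517.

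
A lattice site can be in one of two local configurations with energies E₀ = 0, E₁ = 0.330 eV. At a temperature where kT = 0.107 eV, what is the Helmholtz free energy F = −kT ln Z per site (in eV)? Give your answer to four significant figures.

Eᵢ/kT = 0, 3.08411.
Z = Σ e^(−Eᵢ/kT) = e^(−0) + e^(−3.08411) = 1.00000 + 0.0457708 = 1.04577.
F = −kT ln Z = −0.107 × ln(1.04577) = −0.107 × 0.0447535 = -0.004789 eV.

-0.004789 eV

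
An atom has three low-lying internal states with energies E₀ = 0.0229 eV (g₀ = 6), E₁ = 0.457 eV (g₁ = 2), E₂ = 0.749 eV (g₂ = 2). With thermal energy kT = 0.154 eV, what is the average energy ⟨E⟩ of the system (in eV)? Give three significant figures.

Eᵢ/kT = 0.14870, 2.9675, 4.8636.
Z = Σ gᵢe^(−Eᵢ/kT) = 6·e^(−0.14870) + 2·e^(−2.9675) + 2·e^(−4.8636) = 5.1710 + 0.10286 + 0.015445 = 5.2893.
⟨E⟩ = Σ Eᵢ gᵢe^(−Eᵢ/kT) / Z = (0.0229·5.1710 + 0.457·0.10286 + 0.749·0.015445) / 5.2893 = 0.0335 eV.

0.0335 eV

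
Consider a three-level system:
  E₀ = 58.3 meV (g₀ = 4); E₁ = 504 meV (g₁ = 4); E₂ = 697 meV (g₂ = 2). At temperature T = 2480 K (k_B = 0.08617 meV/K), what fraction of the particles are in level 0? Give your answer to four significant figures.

k_BT = 0.08617 × 2480 K = 213.702 meV.
Eᵢ/kT = 0.272810, 2.35842, 3.26155.
Z = Σ gᵢe^(−Eᵢ/kT) = 4·e^(−0.272810) + 4·e^(−2.35842) + 2·e^(−3.26155) = 3.04495 + 0.378278 + 0.0766579 = 3.49989.
P₀ = g₀ e^(−E₀/kT) / Z = 3.04495/3.49989 = 0.8700.

0.8700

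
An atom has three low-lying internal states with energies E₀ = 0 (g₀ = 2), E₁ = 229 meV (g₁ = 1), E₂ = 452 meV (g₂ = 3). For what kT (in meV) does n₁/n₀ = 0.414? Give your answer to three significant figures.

n₁/n₀ = (g₁/g₀) exp[−(E₁−E₀)/kT] = 0.414.
⇒ (E₁−E₀)/kT = ln((1/2)/0.414) = ln(1.2077) = 0.18872.
kT = 229 meV / 0.18872 = 1210 meV.

1210 meV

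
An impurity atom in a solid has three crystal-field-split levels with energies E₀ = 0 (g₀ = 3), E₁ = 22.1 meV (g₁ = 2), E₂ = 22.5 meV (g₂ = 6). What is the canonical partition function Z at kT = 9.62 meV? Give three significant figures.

Z = 3.78

Eᵢ/kT = 0, 2.2973, 2.3389.
Z = Σ gᵢe^(−Eᵢ/kT) = 3·e^(−0) + 2·e^(−2.2973) + 6·e^(−2.3389) = 3.0000 + 0.20106 + 0.57860 = 3.7797.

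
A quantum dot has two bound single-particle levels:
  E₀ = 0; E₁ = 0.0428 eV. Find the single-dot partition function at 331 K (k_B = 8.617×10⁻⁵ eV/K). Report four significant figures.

Z = 1.223

k_BT = 8.617×10⁻⁵ × 331 K = 0.0285223 eV.
Eᵢ/kT = 0, 1.50058.
Z = Σ e^(−Eᵢ/kT) = e^(−0) + e^(−1.50058) = 1.00000 + 0.223001 = 1.22300.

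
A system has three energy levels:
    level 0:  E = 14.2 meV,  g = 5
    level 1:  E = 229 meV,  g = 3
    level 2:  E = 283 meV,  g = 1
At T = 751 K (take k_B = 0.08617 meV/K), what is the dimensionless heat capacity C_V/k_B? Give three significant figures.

0.279

k_BT = 0.08617 × 751 K = 64.714 meV.
Eᵢ/kT = 0.21943, 3.5386, 4.3731.
Z = Σ gᵢe^(−Eᵢ/kT) = 5·e^(−0.21943) + 3·e^(−3.5386) + 1·e^(−4.3731) = 4.0149 + 0.087162 + 0.012612 = 4.1147.
⟨E⟩ = 19.574 meV, ⟨E²⟩ = 1553.1 meV².
C_V/k_B = (⟨E²⟩ − ⟨E⟩²)/(kT)² = (1553.1 − 383.14)/4187.9 = 0.279.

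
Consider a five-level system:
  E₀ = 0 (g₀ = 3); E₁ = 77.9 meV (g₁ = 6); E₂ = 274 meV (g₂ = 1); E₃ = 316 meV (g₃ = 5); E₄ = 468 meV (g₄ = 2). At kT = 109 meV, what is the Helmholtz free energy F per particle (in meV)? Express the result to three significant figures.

-201 meV

Eᵢ/kT = 0, 0.71468, 2.5138, 2.8991, 4.2936.
Z = Σ gᵢe^(−Eᵢ/kT) = 3·e^(−0) + 6·e^(−0.71468) + 1·e^(−2.5138) + 5·e^(−2.8991) + 2·e^(−4.2936) = 3.0000 + 2.9361 + 0.080960 + 0.27536 + 0.027311 = 6.3197.
F = −kT ln Z = −109 × ln(6.3197) = −109 × 1.8437 = -201 meV.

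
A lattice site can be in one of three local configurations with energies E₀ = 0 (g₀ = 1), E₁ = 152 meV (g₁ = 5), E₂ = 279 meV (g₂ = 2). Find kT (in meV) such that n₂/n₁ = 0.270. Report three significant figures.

n₂/n₁ = (g₂/g₁) exp[−(E₂−E₁)/kT] = 0.270.
⇒ (E₂−E₁)/kT = ln((2/5)/0.270) = ln(1.4815) = 0.39306.
kT = 127 meV / 0.39306 = 323 meV.

323 meV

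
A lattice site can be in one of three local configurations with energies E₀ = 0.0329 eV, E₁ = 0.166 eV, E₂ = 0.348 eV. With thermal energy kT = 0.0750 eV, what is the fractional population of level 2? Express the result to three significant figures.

Eᵢ/kT = 0.43867, 2.2133, 4.6400.
Z = Σ e^(−Eᵢ/kT) = e^(−0.43867) + e^(−2.2133) + e^(−4.6400) = 0.64489 + 0.10934 + 0.0096577 = 0.76389.
P₂ = e^(−E₂/kT) / Z = 0.0096577/0.76389 = 0.0126.

0.0126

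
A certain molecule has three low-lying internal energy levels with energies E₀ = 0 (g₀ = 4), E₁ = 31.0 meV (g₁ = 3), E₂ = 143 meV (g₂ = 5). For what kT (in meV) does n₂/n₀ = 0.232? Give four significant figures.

84.91 meV

n₂/n₀ = (g₂/g₀) exp[−(E₂−E₀)/kT] = 0.232.
⇒ (E₂−E₀)/kT = ln((5/4)/0.232) = ln(5.38793) = 1.68416.
kT = 143 meV / 1.68416 = 84.91 meV.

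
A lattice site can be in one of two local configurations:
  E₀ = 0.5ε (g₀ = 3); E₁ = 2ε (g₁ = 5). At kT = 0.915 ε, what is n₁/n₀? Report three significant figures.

0.324

n₁/n₀ = (g₁/g₀) exp[−(E₁−E₀)/kT] = (5/3) × exp(−(1.5ε)/(0.915ε)) = (5/3) × exp(-1.6393) = 0.324.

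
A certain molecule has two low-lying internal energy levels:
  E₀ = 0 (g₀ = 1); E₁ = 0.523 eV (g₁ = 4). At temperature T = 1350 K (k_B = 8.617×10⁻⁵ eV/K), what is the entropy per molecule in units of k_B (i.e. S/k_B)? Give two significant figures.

k_BT = 8.617×10⁻⁵ × 1350 K = 0.1163 eV.
Eᵢ/kT = 0, 4.497.
Z = Σ gᵢe^(−Eᵢ/kT) = 1·e^(−0) + 4·e^(−4.497) = 1.000 + 0.04457 = 1.045.
⟨E⟩ = Σ EᵢPᵢ = 0.02231 eV.
S/k_B = ln Z + ⟨E⟩/kT = ln(1.045) + 0.02231/0.1163 = 0.04402 + 0.1918 = 0.24.

0.24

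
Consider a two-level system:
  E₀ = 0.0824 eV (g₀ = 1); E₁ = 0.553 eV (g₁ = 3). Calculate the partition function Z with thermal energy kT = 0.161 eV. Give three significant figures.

Eᵢ/kT = 0.51180, 3.4348.
Z = Σ gᵢe^(−Eᵢ/kT) = 1·e^(−0.51180) + 3·e^(−3.4348) = 0.59942 + 0.096696 = 0.69612.

Z = 0.696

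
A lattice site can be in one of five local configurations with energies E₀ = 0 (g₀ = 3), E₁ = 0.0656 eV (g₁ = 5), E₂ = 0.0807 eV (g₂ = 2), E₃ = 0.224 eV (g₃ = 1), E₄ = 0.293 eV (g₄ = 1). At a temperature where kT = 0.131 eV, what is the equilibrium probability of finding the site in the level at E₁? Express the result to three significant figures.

0.410

Eᵢ/kT = 0, 0.50076, 0.61603, 1.7099, 2.2366.
Z = Σ gᵢe^(−Eᵢ/kT) = 3·e^(−0) + 5·e^(−0.50076) + 2·e^(−0.61603) + 1·e^(−1.7099) + 1·e^(−2.2366) = 3.0000 + 3.0303 + 1.0802 + 0.18088 + 0.10682 = 7.3982.
P₁ = g₁ e^(−E₁/kT) / Z = 3.0303/7.3982 = 0.410.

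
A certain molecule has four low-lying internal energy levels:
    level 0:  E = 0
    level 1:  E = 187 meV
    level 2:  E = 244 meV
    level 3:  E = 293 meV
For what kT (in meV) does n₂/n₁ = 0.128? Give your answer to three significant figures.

n₂/n₁ = exp[−(E₂−E₁)/kT] = 0.128.
⇒ (E₂−E₁)/kT = ln(1/0.128) = ln(7.8125) = 2.0557.
kT = 57 meV / 2.0557 = 27.7 meV.

27.7 meV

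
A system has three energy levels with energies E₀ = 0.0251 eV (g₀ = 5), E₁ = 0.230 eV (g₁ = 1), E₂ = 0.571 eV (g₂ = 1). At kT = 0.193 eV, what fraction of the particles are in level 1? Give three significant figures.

Eᵢ/kT = 0.13005, 1.1917, 2.9585.
Z = Σ gᵢe^(−Eᵢ/kT) = 5·e^(−0.13005) + 1·e^(−1.1917) + 1·e^(−2.9585) = 4.3903 + 0.30370 + 0.051897 = 4.7459.
P₁ = g₁ e^(−E₁/kT) / Z = 0.30370/4.7459 = 0.0640.

0.0640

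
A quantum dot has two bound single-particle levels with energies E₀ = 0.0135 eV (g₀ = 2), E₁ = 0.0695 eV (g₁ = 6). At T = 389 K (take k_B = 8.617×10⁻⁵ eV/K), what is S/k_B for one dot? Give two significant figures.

1.7

k_BT = 8.617×10⁻⁵ × 389 K = 0.03352 eV.
Eᵢ/kT = 0.4027, 2.073.
Z = Σ gᵢe^(−Eᵢ/kT) = 2·e^(−0.4027) + 6·e^(−2.073) = 1.337 + 0.7548 = 2.092.
⟨E⟩ = Σ EᵢPᵢ = 0.03370 eV.
S/k_B = ln Z + ⟨E⟩/kT = ln(2.092) + 0.03370/0.03352 = 0.7381 + 1.005 = 1.7.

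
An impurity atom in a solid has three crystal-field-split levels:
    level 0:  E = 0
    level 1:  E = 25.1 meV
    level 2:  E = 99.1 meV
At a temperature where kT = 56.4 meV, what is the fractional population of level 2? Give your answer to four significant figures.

0.09515

Eᵢ/kT = 0, 0.445035, 1.75709.
Z = Σ e^(−Eᵢ/kT) = e^(−0) + e^(−0.445035) + e^(−1.75709) = 1.00000 + 0.640802 + 0.172546 = 1.81335.
P₂ = e^(−E₂/kT) / Z = 0.172546/1.81335 = 0.09515.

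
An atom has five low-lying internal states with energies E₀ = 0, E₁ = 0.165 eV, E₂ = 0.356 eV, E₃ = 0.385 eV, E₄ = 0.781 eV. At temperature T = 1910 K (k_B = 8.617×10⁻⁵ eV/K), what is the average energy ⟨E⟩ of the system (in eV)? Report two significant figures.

0.092 eV

k_BT = 8.617×10⁻⁵ × 1910 K = 0.1646 eV.
Eᵢ/kT = 0, 1.002, 2.163, 2.339, 4.745.
Z = Σ e^(−Eᵢ/kT) = e^(−0) + e^(−1.002) + e^(−2.163) + e^(−2.339) + e^(−4.745) = 1.000 + 0.3671 + 0.1150 + 0.09642 + 0.008695 = 1.587.
⟨E⟩ = Σ Eᵢ e^(−Eᵢ/kT) / Z = (0·1.000 + 0.165·0.3671 + 0.356·0.1150 + 0.385·0.09642 + 0.781·0.008695) / 1.587 = 0.092 eV.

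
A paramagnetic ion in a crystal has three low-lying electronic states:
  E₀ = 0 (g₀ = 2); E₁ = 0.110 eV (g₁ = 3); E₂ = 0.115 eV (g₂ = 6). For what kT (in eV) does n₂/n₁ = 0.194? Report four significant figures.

0.002143 eV

n₂/n₁ = (g₂/g₁) exp[−(E₂−E₁)/kT] = 0.194.
⇒ (E₂−E₁)/kT = ln((6/3)/0.194) = ln(10.3093) = 2.33305.
kT = 0.005 eV / 2.33305 = 0.002143 eV.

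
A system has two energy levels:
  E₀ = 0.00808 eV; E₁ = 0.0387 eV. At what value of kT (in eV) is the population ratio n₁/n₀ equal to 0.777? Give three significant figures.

0.121 eV

n₁/n₀ = exp[−(E₁−E₀)/kT] = 0.777.
⇒ (E₁−E₀)/kT = ln(1/0.777) = ln(1.2870) = 0.25231.
kT = 0.03062 eV / 0.25231 = 0.121 eV.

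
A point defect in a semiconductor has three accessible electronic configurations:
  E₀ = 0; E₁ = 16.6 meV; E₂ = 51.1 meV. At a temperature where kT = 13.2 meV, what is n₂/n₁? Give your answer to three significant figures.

n₂/n₁ = exp[−(E₂−E₁)/kT] = exp(−(34.5 meV)/(13.2 meV)) = exp(-2.6136) = 0.0733.

0.0733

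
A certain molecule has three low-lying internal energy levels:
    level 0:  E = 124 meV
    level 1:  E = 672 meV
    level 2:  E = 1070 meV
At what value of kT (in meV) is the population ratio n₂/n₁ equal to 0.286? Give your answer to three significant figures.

318 meV

n₂/n₁ = exp[−(E₂−E₁)/kT] = 0.286.
⇒ (E₂−E₁)/kT = ln(1/0.286) = ln(3.4965) = 1.2518.
kT = 398 meV / 1.2518 = 318 meV.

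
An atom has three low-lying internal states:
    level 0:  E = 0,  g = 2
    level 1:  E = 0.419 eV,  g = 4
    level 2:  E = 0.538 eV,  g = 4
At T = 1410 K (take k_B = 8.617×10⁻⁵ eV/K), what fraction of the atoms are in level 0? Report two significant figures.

k_BT = 8.617×10⁻⁵ × 1410 K = 0.1215 eV.
Eᵢ/kT = 0, 3.449, 4.428.
Z = Σ gᵢe^(−Eᵢ/kT) = 2·e^(−0) + 4·e^(−3.449) + 4·e^(−4.428) = 2.000 + 0.1271 + 0.04775 = 2.175.
P₀ = g₀ e^(−E₀/kT) / Z = 2.000/2.175 = 0.92.

0.92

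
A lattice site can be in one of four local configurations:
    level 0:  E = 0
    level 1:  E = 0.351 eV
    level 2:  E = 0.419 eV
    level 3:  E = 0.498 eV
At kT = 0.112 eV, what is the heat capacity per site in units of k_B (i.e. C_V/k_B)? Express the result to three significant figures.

Eᵢ/kT = 0, 3.1339, 3.7411, 4.4464.
Z = Σ e^(−Eᵢ/kT) = e^(−0) + e^(−3.1339) + e^(−3.7411) + e^(−4.4464) = 1.0000 + 0.043548 + 0.023728 + 0.011721 = 1.0790.
⟨E⟩ = 0.028790 eV, ⟨E²⟩ = 0.011527 eV².
C_V/k_B = (⟨E²⟩ − ⟨E⟩²)/(kT)² = (0.011527 − 0.00082886)/0.012544 = 0.853.

0.853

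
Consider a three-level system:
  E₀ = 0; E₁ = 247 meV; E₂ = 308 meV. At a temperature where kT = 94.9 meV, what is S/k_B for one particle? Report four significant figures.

Eᵢ/kT = 0, 2.60274, 3.24552.
Z = Σ e^(−Eᵢ/kT) = e^(−0) + e^(−2.60274) + e^(−3.24552) = 1.00000 + 0.0740703 + 0.0389483 = 1.11302.
⟨E⟩ = Σ EᵢPᵢ = 27.2155 meV.
S/k_B = ln Z + ⟨E⟩/kT = ln(1.11302) + 27.2155/94.9 = 0.107077 + 0.286781 = 0.3939.

0.3939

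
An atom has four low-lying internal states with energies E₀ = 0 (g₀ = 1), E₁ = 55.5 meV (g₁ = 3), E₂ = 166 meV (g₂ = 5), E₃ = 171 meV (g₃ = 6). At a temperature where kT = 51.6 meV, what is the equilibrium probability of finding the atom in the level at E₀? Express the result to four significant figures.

0.4095

Eᵢ/kT = 0, 1.07558, 3.21705, 3.31395.
Z = Σ gᵢe^(−Eᵢ/kT) = 1·e^(−0) + 3·e^(−1.07558) + 5·e^(−3.21705) + 6·e^(−3.31395) = 1.00000 + 1.02330 + 0.200365 + 0.218233 = 2.44190.
P₀ = g₀ e^(−E₀/kT) / Z = 1.00000/2.44190 = 0.4095.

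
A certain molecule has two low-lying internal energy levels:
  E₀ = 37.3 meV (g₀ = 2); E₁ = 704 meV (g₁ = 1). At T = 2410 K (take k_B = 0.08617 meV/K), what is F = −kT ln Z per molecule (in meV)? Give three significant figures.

-111 meV

k_BT = 0.08617 × 2410 K = 207.67 meV.
Eᵢ/kT = 0.17961, 3.3900.
Z = Σ gᵢe^(−Eᵢ/kT) = 2·e^(−0.17961) + 1·e^(−3.3900) = 1.6712 + 0.033709 = 1.7049.
F = −kT ln Z = −207.67 × ln(1.7049) = −207.67 × 0.53351 = -111 meV.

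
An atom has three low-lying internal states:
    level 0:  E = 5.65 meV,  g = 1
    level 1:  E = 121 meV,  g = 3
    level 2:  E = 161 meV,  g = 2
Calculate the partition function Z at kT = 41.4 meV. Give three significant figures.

Eᵢ/kT = 0.13647, 2.9227, 3.8889.
Z = Σ gᵢe^(−Eᵢ/kT) = 1·e^(−0.13647) + 3·e^(−2.9227) + 2·e^(−3.8889) = 0.87243 + 0.16136 + 0.040936 = 1.0747.

Z = 1.07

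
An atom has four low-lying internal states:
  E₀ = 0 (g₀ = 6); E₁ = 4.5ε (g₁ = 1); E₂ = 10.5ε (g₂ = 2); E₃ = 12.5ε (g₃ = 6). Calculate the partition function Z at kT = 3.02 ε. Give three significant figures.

Z = 6.38

Eᵢ/kT = 0, 1.4901, 3.4768, 4.1391.
Z = Σ gᵢe^(−Eᵢ/kT) = 6·e^(−0) + 1·e^(−1.4901) + 2·e^(−3.4768) + 6·e^(−4.1391) = 6.0000 + 0.22535 + 0.061812 + 0.095623 = 6.3828.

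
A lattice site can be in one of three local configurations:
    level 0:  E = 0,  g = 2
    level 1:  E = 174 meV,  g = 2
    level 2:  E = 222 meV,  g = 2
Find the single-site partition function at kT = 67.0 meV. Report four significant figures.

Eᵢ/kT = 0, 2.59701, 3.31343.
Z = Σ gᵢe^(−Eᵢ/kT) = 2·e^(−0) + 2·e^(−2.59701) + 2·e^(−3.31343) = 2.00000 + 0.148992 + 0.0727823 = 2.22177.

Z = 2.222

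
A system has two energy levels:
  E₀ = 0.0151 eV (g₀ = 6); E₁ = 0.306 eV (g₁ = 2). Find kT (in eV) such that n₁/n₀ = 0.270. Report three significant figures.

1.38 eV

n₁/n₀ = (g₁/g₀) exp[−(E₁−E₀)/kT] = 0.270.
⇒ (E₁−E₀)/kT = ln((2/6)/0.270) = ln(1.2346) = 0.21075.
kT = 0.2909 eV / 0.21075 = 1.38 eV.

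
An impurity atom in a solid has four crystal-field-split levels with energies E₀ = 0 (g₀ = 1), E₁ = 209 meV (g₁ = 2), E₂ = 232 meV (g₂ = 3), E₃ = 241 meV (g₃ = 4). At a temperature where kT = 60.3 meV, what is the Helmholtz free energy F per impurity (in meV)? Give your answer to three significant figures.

Eᵢ/kT = 0, 3.4660, 3.8474, 3.9967.
Z = Σ gᵢe^(−Eᵢ/kT) = 1·e^(−0) + 2·e^(−3.4660) + 3·e^(−3.8474) + 4·e^(−3.9967) = 1.0000 + 0.062483 + 0.064005 + 0.073505 = 1.2000.
F = −kT ln Z = −60.3 × ln(1.2000) = −60.3 × 0.18232 = -11.0 meV.

-11.0 meV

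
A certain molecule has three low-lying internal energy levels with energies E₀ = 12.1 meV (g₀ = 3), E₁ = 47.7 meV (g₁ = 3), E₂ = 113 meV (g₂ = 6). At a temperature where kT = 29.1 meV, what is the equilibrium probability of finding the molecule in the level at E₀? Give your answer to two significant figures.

0.74

Eᵢ/kT = 0.4158, 1.639, 3.883.
Z = Σ gᵢe^(−Eᵢ/kT) = 3·e^(−0.4158) + 3·e^(−1.639) + 6·e^(−3.883) = 1.979 + 0.5825 + 0.1235 = 2.685.
P₀ = g₀ e^(−E₀/kT) / Z = 1.979/2.685 = 0.74.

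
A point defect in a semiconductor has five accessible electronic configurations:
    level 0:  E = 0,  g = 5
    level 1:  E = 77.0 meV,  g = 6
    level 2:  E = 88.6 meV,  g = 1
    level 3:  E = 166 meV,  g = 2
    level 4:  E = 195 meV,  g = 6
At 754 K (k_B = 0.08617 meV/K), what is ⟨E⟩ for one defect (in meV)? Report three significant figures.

k_BT = 0.08617 × 754 K = 64.972 meV.
Eᵢ/kT = 0, 1.1851, 1.3637, 2.5549, 3.0013.
Z = Σ gᵢe^(−Eᵢ/kT) = 5·e^(−0) + 6·e^(−1.1851) + 1·e^(−1.3637) + 2·e^(−2.5549) + 6·e^(−3.0013) = 5.0000 + 1.8343 + 0.25571 + 0.15540 + 0.29833 = 7.5437.
⟨E⟩ = Σ Eᵢ gᵢe^(−Eᵢ/kT) / Z = (0·5.0000 + 77.0·1.8343 + 88.6·0.25571 + 166·0.15540 + 195·0.29833) / 7.5437 = 32.9 meV.

32.9 meV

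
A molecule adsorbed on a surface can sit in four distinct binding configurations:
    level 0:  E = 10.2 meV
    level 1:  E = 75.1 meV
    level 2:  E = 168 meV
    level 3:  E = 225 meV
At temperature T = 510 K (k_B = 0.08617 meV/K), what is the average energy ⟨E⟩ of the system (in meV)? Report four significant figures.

26.66 meV

k_BT = 0.08617 × 510 K = 43.9467 meV.
Eᵢ/kT = 0.232099, 1.70889, 3.82281, 5.11984.
Z = Σ e^(−Eᵢ/kT) = e^(−0.232099) + e^(−1.70889) + e^(−3.82281) + e^(−5.11984) = 0.792868 + 0.181067 + 0.0218663 + 0.00597698 = 1.00178.
⟨E⟩ = Σ Eᵢ e^(−Eᵢ/kT) / Z = (10.2·0.792868 + 75.1·0.181067 + 168·0.0218663 + 225·0.00597698) / 1.00178 = 26.66 meV.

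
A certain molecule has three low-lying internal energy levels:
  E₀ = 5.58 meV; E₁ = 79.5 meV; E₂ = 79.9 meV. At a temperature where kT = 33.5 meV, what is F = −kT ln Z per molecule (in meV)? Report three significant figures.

-1.05 meV

Eᵢ/kT = 0.16657, 2.3731, 2.3851.
Z = Σ e^(−Eᵢ/kT) = e^(−0.16657) + e^(−2.3731) + e^(−2.3851) = 0.84656 + 0.093191 + 0.092080 = 1.0318.
F = −kT ln Z = −33.5 × ln(1.0318) = −33.5 × 0.031305 = -1.05 meV.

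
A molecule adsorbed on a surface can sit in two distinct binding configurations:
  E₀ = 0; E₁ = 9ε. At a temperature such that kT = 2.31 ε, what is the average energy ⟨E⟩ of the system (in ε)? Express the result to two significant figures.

0.18 ε

Eᵢ/kT = 0, 3.896.
Z = Σ e^(−Eᵢ/kT) = e^(−0) + e^(−3.896) = 1.000 + 0.02032 = 1.020.
⟨E⟩ = Σ Eᵢ e^(−Eᵢ/kT) / Z = (0·1.000 + 9·0.02032) / 1.020 = 0.18 ε.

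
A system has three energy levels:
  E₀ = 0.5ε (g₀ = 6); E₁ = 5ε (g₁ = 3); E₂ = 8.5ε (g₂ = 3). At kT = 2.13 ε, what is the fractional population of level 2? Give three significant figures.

Eᵢ/kT = 0.23474, 2.3474, 3.9906.
Z = Σ gᵢe^(−Eᵢ/kT) = 6·e^(−0.23474) + 3·e^(−2.3474) + 3·e^(−3.9906) = 4.7447 + 0.28685 + 0.055466 = 5.0870.
P₂ = g₂ e^(−E₂/kT) / Z = 0.055466/5.0870 = 0.0109.

0.0109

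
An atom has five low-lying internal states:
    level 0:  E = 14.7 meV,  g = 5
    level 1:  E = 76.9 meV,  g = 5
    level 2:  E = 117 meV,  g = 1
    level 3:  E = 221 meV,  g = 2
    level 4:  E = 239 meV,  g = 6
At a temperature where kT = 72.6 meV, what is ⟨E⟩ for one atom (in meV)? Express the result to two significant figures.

46 meV

Eᵢ/kT = 0.2025, 1.059, 1.612, 3.044, 3.292.
Z = Σ gᵢe^(−Eᵢ/kT) = 5·e^(−0.2025) + 5·e^(−1.059) + 1·e^(−1.612) + 2·e^(−3.044) + 6·e^(−3.292) = 4.083 + 1.734 + 0.1995 + 0.09529 + 0.2231 = 6.335.
⟨E⟩ = Σ Eᵢ gᵢe^(−Eᵢ/kT) / Z = (14.7·4.083 + 76.9·1.734 + 117·0.1995 + 221·0.09529 + 239·0.2231) / 6.335 = 46 meV.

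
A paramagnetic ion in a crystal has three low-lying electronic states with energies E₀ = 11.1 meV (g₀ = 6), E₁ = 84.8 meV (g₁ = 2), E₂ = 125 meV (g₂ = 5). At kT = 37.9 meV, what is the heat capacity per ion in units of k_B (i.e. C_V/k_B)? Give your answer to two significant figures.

0.47

Eᵢ/kT = 0.2929, 2.237, 3.298.
Z = Σ gᵢe^(−Eᵢ/kT) = 6·e^(−0.2929) + 2·e^(−2.237) + 5·e^(−3.298) = 4.477 + 0.2136 + 0.1848 = 4.875.
⟨E⟩ = 18.65 meV, ⟨E²⟩ = 1021 meV².
C_V/k_B = (⟨E²⟩ − ⟨E⟩²)/(kT)² = (1021 − 347.8)/1436 = 0.47.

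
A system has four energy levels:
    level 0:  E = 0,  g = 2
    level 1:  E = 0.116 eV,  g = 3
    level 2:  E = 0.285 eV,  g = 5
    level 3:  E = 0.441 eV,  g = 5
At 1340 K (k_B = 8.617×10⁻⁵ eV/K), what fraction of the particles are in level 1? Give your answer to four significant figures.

0.3025

k_BT = 8.617×10⁻⁵ × 1340 K = 0.115468 eV.
Eᵢ/kT = 0, 1.00461, 2.46822, 3.81924.
Z = Σ gᵢe^(−Eᵢ/kT) = 2·e^(−0) + 3·e^(−1.00461) + 5·e^(−2.46822) + 5·e^(−3.81924) = 2.00000 + 1.09856 + 0.423678 + 0.109722 = 3.63196.
P₁ = g₁ e^(−E₁/kT) / Z = 1.09856/3.63196 = 0.3025.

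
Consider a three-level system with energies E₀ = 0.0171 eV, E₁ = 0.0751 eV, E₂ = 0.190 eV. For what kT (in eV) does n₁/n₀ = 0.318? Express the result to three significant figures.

0.0506 eV

n₁/n₀ = exp[−(E₁−E₀)/kT] = 0.318.
⇒ (E₁−E₀)/kT = ln(1/0.318) = ln(3.1447) = 1.1457.
kT = 0.0580 eV / 1.1457 = 0.0506 eV.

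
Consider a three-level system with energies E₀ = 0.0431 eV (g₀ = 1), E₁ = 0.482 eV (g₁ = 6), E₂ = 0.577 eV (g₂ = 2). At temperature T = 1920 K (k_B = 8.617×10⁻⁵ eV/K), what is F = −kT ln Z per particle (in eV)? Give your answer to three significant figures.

k_BT = 8.617×10⁻⁵ × 1920 K = 0.16545 eV.
Eᵢ/kT = 0.26050, 2.9133, 3.4875.
Z = Σ gᵢe^(−Eᵢ/kT) = 1·e^(−0.26050) + 6·e^(−2.9133) + 2·e^(−3.4875) = 0.77067 + 0.32578 + 0.061154 = 1.1576.
F = −kT ln Z = −0.16545 × ln(1.1576) = −0.16545 × 0.14635 = -0.0242 eV.

-0.0242 eV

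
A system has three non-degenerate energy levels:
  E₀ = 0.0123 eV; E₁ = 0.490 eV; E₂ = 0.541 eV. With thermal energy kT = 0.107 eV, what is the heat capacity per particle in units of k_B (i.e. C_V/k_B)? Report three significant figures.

0.389

Eᵢ/kT = 0.11495, 4.5794, 5.0561.
Z = Σ e^(−Eᵢ/kT) = e^(−0.11495) + e^(−4.5794) + e^(−5.0561) = 0.89141 + 0.010261 + 0.0063704 = 0.90804.
⟨E⟩ = 0.021407 eV, ⟨E²⟩ = 0.0049150 eV².
C_V/k_B = (⟨E²⟩ − ⟨E⟩²)/(kT)² = (0.0049150 − 0.00045826)/0.011449 = 0.389.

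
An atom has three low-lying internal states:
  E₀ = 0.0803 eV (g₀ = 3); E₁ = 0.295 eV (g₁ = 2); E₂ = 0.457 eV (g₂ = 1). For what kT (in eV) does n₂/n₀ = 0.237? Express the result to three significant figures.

n₂/n₀ = (g₂/g₀) exp[−(E₂−E₀)/kT] = 0.237.
⇒ (E₂−E₀)/kT = ln((1/3)/0.237) = ln(1.4065) = 0.34110.
kT = 0.3767 eV / 0.34110 = 1.10 eV.

1.10 eV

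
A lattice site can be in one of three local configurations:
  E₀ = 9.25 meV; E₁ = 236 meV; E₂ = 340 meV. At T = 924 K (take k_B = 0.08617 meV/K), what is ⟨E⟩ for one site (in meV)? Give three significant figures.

26.3 meV

k_BT = 0.08617 × 924 K = 79.621 meV.
Eᵢ/kT = 0.11618, 2.9640, 4.2702.
Z = Σ e^(−Eᵢ/kT) = e^(−0.11618) + e^(−2.9640) + e^(−4.2702) = 0.89031 + 0.051612 + 0.013979 = 0.95590.
⟨E⟩ = Σ Eᵢ e^(−Eᵢ/kT) / Z = (9.25·0.89031 + 236·0.051612 + 340·0.013979) / 0.95590 = 26.3 meV.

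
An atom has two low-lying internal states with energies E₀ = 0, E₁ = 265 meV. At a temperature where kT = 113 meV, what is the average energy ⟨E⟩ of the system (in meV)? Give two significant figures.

23 meV

Eᵢ/kT = 0, 2.345.
Z = Σ e^(−Eᵢ/kT) = e^(−0) + e^(−2.345) = 1.000 + 0.09585 = 1.096.
⟨E⟩ = Σ Eᵢ e^(−Eᵢ/kT) / Z = (0·1.000 + 265·0.09585) / 1.096 = 23 meV.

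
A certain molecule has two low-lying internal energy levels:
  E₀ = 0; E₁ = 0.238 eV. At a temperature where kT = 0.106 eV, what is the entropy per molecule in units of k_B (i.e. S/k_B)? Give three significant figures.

0.316

Eᵢ/kT = 0, 2.2453.
Z = Σ e^(−Eᵢ/kT) = e^(−0) + e^(−2.2453) = 1.0000 + 0.10590 = 1.1059.
⟨E⟩ = Σ EᵢPᵢ = 0.022791 eV.
S/k_B = ln Z + ⟨E⟩/kT = ln(1.1059) + 0.022791/0.106 = 0.10066 + 0.21501 = 0.316.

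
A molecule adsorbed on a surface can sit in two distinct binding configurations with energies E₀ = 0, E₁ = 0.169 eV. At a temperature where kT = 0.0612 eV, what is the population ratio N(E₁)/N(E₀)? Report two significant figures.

n₁/n₀ = exp[−(E₁−E₀)/kT] = exp(−(0.169 eV)/(0.0612 eV)) = exp(-2.761) = 0.063.

0.063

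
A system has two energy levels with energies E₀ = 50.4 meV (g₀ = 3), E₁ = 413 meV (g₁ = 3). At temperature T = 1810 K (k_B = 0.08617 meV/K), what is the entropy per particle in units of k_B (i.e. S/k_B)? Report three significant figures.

k_BT = 0.08617 × 1810 K = 155.97 meV.
Eᵢ/kT = 0.32314, 2.6479.
Z = Σ gᵢe^(−Eᵢ/kT) = 3·e^(−0.32314) + 3·e^(−2.6479) = 2.1716 + 0.21240 = 2.3840.
⟨E⟩ = Σ EᵢPᵢ = 82.705 meV.
S/k_B = ln Z + ⟨E⟩/kT = ln(2.3840) + 82.705/155.97 = 0.86878 + 0.53026 = 1.40.

1.40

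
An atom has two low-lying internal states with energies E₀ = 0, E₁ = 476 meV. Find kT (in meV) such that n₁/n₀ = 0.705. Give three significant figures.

n₁/n₀ = exp[−(E₁−E₀)/kT] = 0.705.
⇒ (E₁−E₀)/kT = ln(1/0.705) = ln(1.4184) = 0.34953.
kT = 476 meV / 0.34953 = 1360 meV.

1360 meV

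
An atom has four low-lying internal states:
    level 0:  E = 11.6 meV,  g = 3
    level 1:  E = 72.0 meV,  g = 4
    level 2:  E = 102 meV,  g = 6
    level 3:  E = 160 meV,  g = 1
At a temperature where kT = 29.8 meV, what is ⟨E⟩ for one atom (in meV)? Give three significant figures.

Eᵢ/kT = 0.38926, 2.4161, 3.4228, 5.3691.
Z = Σ gᵢe^(−Eᵢ/kT) = 3·e^(−0.38926) + 4·e^(−2.4161) + 6·e^(−3.4228) + 1·e^(−5.3691) = 2.0327 + 0.35708 + 0.19573 + 0.0046583 = 2.5902.
⟨E⟩ = Σ Eᵢ gᵢe^(−Eᵢ/kT) / Z = (11.6·2.0327 + 72.0·0.35708 + 102·0.19573 + 160·0.0046583) / 2.5902 = 27.0 meV.

27.0 meV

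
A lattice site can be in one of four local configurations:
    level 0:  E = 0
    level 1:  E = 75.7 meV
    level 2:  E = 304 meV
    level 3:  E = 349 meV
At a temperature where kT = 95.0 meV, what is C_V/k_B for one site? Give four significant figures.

Eᵢ/kT = 0, 0.796842, 3.20000, 3.67368.
Z = Σ e^(−Eᵢ/kT) = e^(−0) + e^(−0.796842) + e^(−3.20000) + e^(−3.67368) = 1.00000 + 0.450750 + 0.0407622 + 0.0253829 = 1.51690.
⟨E⟩ = 36.5035 meV, ⟨E²⟩ = 6224.38 meV².
C_V/k_B = (⟨E²⟩ − ⟨E⟩²)/(kT)² = (6224.38 − 1332.51)/9025.00 = 0.5420.

0.5420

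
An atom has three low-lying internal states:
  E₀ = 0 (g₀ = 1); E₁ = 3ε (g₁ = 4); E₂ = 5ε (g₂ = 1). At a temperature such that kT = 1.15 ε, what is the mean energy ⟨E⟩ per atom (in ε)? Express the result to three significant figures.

Eᵢ/kT = 0, 2.6087, 4.3478.
Z = Σ gᵢe^(−Eᵢ/kT) = 1·e^(−0) + 4·e^(−2.6087) + 1·e^(−4.3478) = 1.0000 + 0.29452 + 0.012935 = 1.3075.
⟨E⟩ = Σ Eᵢ gᵢe^(−Eᵢ/kT) / Z = (0·1.0000 + 3·0.29452 + 5·0.012935) / 1.3075 = 0.725 ε.

0.725 ε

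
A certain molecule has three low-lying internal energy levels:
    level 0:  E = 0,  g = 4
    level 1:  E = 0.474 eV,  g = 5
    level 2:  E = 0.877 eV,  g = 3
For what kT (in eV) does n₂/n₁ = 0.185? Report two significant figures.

n₂/n₁ = (g₂/g₁) exp[−(E₂−E₁)/kT] = 0.185.
⇒ (E₂−E₁)/kT = ln((3/5)/0.185) = ln(3.243) = 1.176.
kT = 0.403 eV / 1.176 = 0.34 eV.

0.34 eV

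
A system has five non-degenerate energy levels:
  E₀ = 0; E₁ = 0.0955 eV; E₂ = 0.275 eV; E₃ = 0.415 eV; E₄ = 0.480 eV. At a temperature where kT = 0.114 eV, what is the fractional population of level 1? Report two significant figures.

0.28

Eᵢ/kT = 0, 0.8377, 2.412, 3.640, 4.211.
Z = Σ e^(−Eᵢ/kT) = e^(−0) + e^(−0.8377) + e^(−2.412) + e^(−3.640) + e^(−4.211) = 1.000 + 0.4327 + 0.08964 + 0.02625 + 0.01483 = 1.563.
P₁ = e^(−E₁/kT) / Z = 0.4327/1.563 = 0.28.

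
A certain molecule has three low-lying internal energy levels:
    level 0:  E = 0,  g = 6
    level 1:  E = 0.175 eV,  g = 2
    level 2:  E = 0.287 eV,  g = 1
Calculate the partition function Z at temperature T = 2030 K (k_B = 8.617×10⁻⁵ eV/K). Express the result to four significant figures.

k_BT = 8.617×10⁻⁵ × 2030 K = 0.174925 eV.
Eᵢ/kT = 0, 1.00043, 1.64070.
Z = Σ gᵢe^(−Eᵢ/kT) = 6·e^(−0) + 2·e^(−1.00043) + 1·e^(−1.64070) = 6.00000 + 0.735443 + 0.193844 = 6.92929.

Z = 6.929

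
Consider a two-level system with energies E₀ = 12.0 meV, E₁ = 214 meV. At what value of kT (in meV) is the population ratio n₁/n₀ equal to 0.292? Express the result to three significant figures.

n₁/n₀ = exp[−(E₁−E₀)/kT] = 0.292.
⇒ (E₁−E₀)/kT = ln(1/0.292) = ln(3.4247) = 1.2310.
kT = 202.0 meV / 1.2310 = 164 meV.

164 meV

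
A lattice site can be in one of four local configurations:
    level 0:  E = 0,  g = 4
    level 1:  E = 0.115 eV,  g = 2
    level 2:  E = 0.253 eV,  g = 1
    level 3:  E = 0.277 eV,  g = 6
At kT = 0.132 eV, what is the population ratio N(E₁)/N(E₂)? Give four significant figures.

5.689

n₁/n₂ = (g₁/g₂) exp[−(E₁−E₂)/kT] = (2/1) × exp(−(-0.138 eV)/(0.132 eV)) = (2/1) × exp(1.04545) = 5.689.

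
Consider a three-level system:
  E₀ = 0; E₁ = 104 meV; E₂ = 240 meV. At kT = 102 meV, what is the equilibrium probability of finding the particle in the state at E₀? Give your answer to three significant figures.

Eᵢ/kT = 0, 1.0196, 2.3529.
Z = Σ e^(−Eᵢ/kT) = e^(−0) + e^(−1.0196) + e^(−2.3529) = 1.0000 + 0.36074 + 0.095093 = 1.4558.
P₀ = e^(−E₀/kT) / Z = 1.0000/1.4558 = 0.687.

0.687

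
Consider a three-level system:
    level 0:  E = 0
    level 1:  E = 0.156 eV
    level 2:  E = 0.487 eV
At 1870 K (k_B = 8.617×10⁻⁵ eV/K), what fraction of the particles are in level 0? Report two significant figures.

0.70

k_BT = 8.617×10⁻⁵ × 1870 K = 0.1611 eV.
Eᵢ/kT = 0, 0.9683, 3.023.
Z = Σ e^(−Eᵢ/kT) = e^(−0) + e^(−0.9683) + e^(−3.023) = 1.000 + 0.3797 + 0.04866 = 1.428.
P₀ = e^(−E₀/kT) / Z = 1.000/1.428 = 0.70.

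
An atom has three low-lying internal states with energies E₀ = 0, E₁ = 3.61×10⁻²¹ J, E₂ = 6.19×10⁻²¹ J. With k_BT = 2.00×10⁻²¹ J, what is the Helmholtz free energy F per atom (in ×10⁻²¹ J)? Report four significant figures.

-0.3808 ×10⁻²¹ J

Eᵢ/kT = 0, 1.80500, 3.09500.
Z = Σ e^(−Eᵢ/kT) = e^(−0) + e^(−1.80500) + e^(−3.09500) = 1.00000 + 0.164474 + 0.0452750 = 1.20975.
F = −kT ln Z = −2.00 × ln(1.20975) = −2.00 × 0.190414 = -0.3808 ×10⁻²¹ J.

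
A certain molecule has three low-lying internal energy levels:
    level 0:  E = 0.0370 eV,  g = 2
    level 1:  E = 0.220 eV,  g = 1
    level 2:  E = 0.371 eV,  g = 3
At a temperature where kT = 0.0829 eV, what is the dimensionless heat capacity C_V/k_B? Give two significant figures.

0.60

Eᵢ/kT = 0.4463, 2.654, 4.475.
Z = Σ gᵢe^(−Eᵢ/kT) = 2·e^(−0.4463) + 1·e^(−2.654) + 3·e^(−4.475) = 1.280 + 0.07037 + 0.03417 = 1.385.
⟨E⟩ = 0.05453 eV, ⟨E²⟩ = 0.007120 eV².
C_V/k_B = (⟨E²⟩ − ⟨E⟩²)/(kT)² = (0.007120 − 0.002974)/0.006872 = 0.60.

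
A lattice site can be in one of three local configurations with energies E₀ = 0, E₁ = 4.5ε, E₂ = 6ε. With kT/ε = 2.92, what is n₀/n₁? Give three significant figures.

4.67

n₀/n₁ = exp[−(E₀−E₁)/kT] = exp(−(-4.5ε)/(2.92ε)) = exp(1.5411) = 4.67.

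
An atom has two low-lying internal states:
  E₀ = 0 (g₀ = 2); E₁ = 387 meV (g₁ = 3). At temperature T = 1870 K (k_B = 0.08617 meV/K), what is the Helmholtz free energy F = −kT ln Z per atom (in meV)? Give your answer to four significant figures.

k_BT = 0.08617 × 1870 K = 161.138 meV.
Eᵢ/kT = 0, 2.40167.
Z = Σ gᵢe^(−Eᵢ/kT) = 2·e^(−0) + 3·e^(−2.40167) = 2.00000 + 0.271700 = 2.27170.
F = −kT ln Z = −161.138 × ln(2.27170) = −161.138 × 0.820528 = -132.2 meV.

-132.2 meV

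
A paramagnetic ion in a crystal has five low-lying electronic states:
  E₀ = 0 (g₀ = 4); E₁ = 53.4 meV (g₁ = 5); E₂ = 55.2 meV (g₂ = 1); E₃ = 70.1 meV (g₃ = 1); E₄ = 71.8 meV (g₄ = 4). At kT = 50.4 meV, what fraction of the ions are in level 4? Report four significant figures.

Eᵢ/kT = 0, 1.05952, 1.09524, 1.39087, 1.42460.
Z = Σ gᵢe^(−Eᵢ/kT) = 4·e^(−0) + 5·e^(−1.05952) + 1·e^(−1.09524) + 1·e^(−1.39087) + 4·e^(−1.42460) = 4.00000 + 1.73311 + 0.334459 + 0.248859 + 0.962419 = 7.27885.
P₄ = g₄ e^(−E₄/kT) / Z = 0.962419/7.27885 = 0.1322.

0.1322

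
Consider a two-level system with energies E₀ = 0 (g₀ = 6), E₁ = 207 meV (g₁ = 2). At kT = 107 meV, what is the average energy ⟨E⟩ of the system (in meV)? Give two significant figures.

Eᵢ/kT = 0, 1.935.
Z = Σ gᵢe^(−Eᵢ/kT) = 6·e^(−0) + 2·e^(−1.935) = 6.000 + 0.2888 = 6.289.
⟨E⟩ = Σ Eᵢ gᵢe^(−Eᵢ/kT) / Z = (0·6.000 + 207·0.2888) / 6.289 = 9.5 meV.

9.5 meV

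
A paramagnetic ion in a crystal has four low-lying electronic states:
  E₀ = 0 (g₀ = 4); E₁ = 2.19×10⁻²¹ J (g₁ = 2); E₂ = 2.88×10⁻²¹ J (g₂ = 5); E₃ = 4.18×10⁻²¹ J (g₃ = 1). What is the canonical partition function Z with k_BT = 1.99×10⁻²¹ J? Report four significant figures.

Eᵢ/kT = 0, 1.10050, 1.44724, 2.10050.
Z = Σ gᵢe^(−Eᵢ/kT) = 4·e^(−0) + 2·e^(−1.10050) + 5·e^(−1.44724) + 1·e^(−2.10050) = 4.00000 + 0.665409 + 1.17609 + 0.122395 = 5.96389.

Z = 5.964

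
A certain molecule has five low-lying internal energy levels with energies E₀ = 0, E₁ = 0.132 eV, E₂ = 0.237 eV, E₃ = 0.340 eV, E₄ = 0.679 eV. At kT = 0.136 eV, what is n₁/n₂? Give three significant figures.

2.16

n₁/n₂ = exp[−(E₁−E₂)/kT] = exp(−(-0.105 eV)/(0.136 eV)) = exp(0.77206) = 2.16.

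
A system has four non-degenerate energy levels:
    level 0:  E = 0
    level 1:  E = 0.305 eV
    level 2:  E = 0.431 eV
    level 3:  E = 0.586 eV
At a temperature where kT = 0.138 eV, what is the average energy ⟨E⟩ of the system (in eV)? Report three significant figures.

Eᵢ/kT = 0, 2.2101, 3.1232, 4.2464.
Z = Σ e^(−Eᵢ/kT) = e^(−0) + e^(−2.2101) + e^(−3.1232) + e^(−4.2464) = 1.0000 + 0.10969 + 0.044016 + 0.014316 = 1.1680.
⟨E⟩ = Σ Eᵢ e^(−Eᵢ/kT) / Z = (0·1.0000 + 0.305·0.10969 + 0.431·0.044016 + 0.586·0.014316) / 1.1680 = 0.0521 eV.

0.0521 eV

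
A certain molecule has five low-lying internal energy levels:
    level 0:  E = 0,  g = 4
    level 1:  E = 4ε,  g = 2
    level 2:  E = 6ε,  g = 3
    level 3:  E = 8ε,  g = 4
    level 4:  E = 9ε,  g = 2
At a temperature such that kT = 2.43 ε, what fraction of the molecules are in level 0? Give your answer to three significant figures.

Eᵢ/kT = 0, 1.6461, 2.4691, 3.2922, 3.7037.
Z = Σ gᵢe^(−Eᵢ/kT) = 4·e^(−0) + 2·e^(−1.6461) + 3·e^(−2.4691) + 4·e^(−3.2922) + 2·e^(−3.7037) = 4.0000 + 0.38560 + 0.25398 + 0.14869 + 0.049264 = 4.8375.
P₀ = g₀ e^(−E₀/kT) / Z = 4.0000/4.8375 = 0.827.

0.827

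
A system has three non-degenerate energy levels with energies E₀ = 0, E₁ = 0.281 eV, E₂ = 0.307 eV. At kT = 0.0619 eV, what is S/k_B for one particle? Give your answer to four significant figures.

Eᵢ/kT = 0, 4.53958, 4.95961.
Z = Σ e^(−Eᵢ/kT) = e^(−0) + e^(−4.53958) + e^(−4.95961) = 1.00000 + 0.0106779 + 0.00701566 = 1.01769.
⟨E⟩ = Σ EᵢPᵢ = 0.00506470 eV.
S/k_B = ln Z + ⟨E⟩/kT = ln(1.01769) + 0.00506470/0.0619 = 0.0175354 + 0.0818207 = 0.09936.

0.09936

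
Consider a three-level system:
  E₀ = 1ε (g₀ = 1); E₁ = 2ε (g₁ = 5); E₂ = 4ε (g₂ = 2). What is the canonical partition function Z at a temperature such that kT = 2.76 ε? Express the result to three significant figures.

Z = 3.59

Eᵢ/kT = 0.36232, 0.72464, 1.4493.
Z = Σ gᵢe^(−Eᵢ/kT) = 1·e^(−0.36232) + 5·e^(−0.72464) + 2·e^(−1.4493) = 0.69606 + 2.4225 + 0.46947 = 3.5880.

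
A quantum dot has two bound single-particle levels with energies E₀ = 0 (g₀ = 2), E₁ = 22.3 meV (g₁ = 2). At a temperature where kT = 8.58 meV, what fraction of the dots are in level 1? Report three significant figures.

Eᵢ/kT = 0, 2.5991.
Z = Σ gᵢe^(−Eᵢ/kT) = 2·e^(−0) + 2·e^(−2.5991) = 2.0000 + 0.14868 = 2.1487.
P₁ = g₁ e^(−E₁/kT) / Z = 0.14868/2.1487 = 0.0692.

0.0692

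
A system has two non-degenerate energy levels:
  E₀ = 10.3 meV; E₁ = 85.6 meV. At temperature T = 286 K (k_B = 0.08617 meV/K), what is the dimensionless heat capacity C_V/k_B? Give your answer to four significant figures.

k_BT = 0.08617 × 286 K = 24.6446 meV.
Eᵢ/kT = 0.417941, 3.47338.
Z = Σ e^(−Eᵢ/kT) = e^(−0.417941) + e^(−3.47338) = 0.658401 + 0.0310120 = 0.689413.
⟨E⟩ = 13.6872 meV, ⟨E²⟩ = 430.926 meV².
C_V/k_B = (⟨E²⟩ − ⟨E⟩²)/(kT)² = (430.926 − 187.339)/607.356 = 0.4011.

0.4011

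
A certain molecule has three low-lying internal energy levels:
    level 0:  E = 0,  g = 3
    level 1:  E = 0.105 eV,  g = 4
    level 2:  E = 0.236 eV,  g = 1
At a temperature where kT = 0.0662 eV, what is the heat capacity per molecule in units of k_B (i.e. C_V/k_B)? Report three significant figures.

Eᵢ/kT = 0, 1.5861, 3.5650.
Z = Σ gᵢe^(−Eᵢ/kT) = 3·e^(−0) + 4·e^(−1.5861) + 1·e^(−3.5650) = 3.0000 + 0.81889 + 0.028297 = 3.8472.
⟨E⟩ = 0.024085 eV, ⟨E²⟩ = 0.0027564 eV².
C_V/k_B = (⟨E²⟩ − ⟨E⟩²)/(kT)² = (0.0027564 − 0.00058009)/0.0043824 = 0.497.

0.497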